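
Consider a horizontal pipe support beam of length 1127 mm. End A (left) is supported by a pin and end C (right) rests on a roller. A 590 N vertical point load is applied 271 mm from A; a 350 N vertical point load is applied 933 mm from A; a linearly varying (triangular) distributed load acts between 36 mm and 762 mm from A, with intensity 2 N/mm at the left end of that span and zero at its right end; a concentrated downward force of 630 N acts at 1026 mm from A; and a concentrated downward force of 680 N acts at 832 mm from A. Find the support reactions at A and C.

A_x = 0, A_y = 1290 N, C_y = 1686 N

Resultant of the triangular load: ½ × 2 × 726 = 726 N, acting at 278 mm from A (one-third of the span from the peak).
ΣM about A: C_y·1127 − 590·271 − 350·933 − (½·2·726)·278 − 630·1026 − 680·832 = 0 → C_y = 1900408/1127 = 1686.25 ≈ 1686 N.
ΣF_y = 0: A_y + 1686.25 − 590 − 350 − ½·2·726 − 630 − 680 = 0 → A_y = 1290 N.
ΣF_x = 0: no horizontal applied forces, so A_x = 0.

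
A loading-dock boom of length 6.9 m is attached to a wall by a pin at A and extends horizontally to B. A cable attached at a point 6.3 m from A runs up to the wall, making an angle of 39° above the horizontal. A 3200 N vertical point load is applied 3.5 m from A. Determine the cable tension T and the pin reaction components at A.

ΣM about A: T·sin39°·6.3 − 3200·3.5 = 0 → T = 11200/(6.3·0.62932) = 2824.92 ≈ 2825 N.
ΣF_x = 0: A_x − T·cos39° = 0 → A_x = 2824.92 × 0.777146 = 2195 N.
ΣF_y = 0: A_y + T·sin39° − 3200 = 0 → A_y = 3200 − 2824.92 × 0.62932 = 1422 N.

T = 2825 N, A_x = 2195 N, A_y = 1422 N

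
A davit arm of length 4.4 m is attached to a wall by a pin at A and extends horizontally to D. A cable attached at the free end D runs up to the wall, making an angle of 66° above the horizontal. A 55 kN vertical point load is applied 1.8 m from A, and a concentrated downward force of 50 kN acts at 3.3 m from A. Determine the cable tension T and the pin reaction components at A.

T = 65.68 kN, A_x = 26.71 kN, A_y = 45.00 kN

ΣM about A: T·sin66°·4.4 − 55·1.8 − 50·3.3 = 0 → T = 264/(4.4·0.913545) = 65.6782 ≈ 65.68 kN.
ΣF_x = 0: A_x − T·cos66° = 0 → A_x = 65.6782 × 0.406737 = 26.71 kN.
ΣF_y = 0: A_y + T·sin66° − 55 − 50 = 0 → A_y = 105 − 65.6782 × 0.913545 = 45.00 kN.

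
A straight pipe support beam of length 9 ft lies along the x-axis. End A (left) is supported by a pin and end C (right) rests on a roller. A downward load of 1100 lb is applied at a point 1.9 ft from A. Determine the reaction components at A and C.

Moments about A: C_y·9 − 1100·1.9 = 0 → C_y = 2090/9 = 232.222 ≈ 232.2 lb.
ΣF_y = 0: A_y + 232.222 − 1100 = 0 → A_y = 867.8 lb.
ΣF_x = 0: no horizontal applied forces, so A_x = 0.

A_x = 0, A_y = 867.8 lb, C_y = 232.2 lb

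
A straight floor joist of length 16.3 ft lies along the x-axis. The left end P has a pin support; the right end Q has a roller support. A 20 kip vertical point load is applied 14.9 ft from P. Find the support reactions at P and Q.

P_x = 0, P_y = 1.718 kip, Q_y = 18.28 kip

ΣM about P: Q_y·16.3 − 20·14.9 = 0 → Q_y = 298/16.3 = 18.2822 ≈ 18.28 kip.
ΣF_y = 0: P_y + 18.2822 − 20 = 0 → P_y = 1.718 kip.
ΣF_x = 0: no horizontal applied forces, so P_x = 0.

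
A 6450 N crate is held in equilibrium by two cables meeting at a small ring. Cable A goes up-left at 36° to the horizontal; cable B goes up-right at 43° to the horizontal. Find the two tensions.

T_A = 4806 N, T_B = 5316 N

ΣF_x = 0: −T_A·cos36° + T_B·cos43° = 0 → T_B = 1.10619·T_A.
ΣF_y = 0: T_A·sin36° + T_B·sin43° = 6450.
Substitute: T_A·(0.587785 + 1.10619·0.681998) = 6450 → T_A = 4805.53 ≈ 4806 N.
Then T_B = 1.10619 × 4805.53 = 5316 N.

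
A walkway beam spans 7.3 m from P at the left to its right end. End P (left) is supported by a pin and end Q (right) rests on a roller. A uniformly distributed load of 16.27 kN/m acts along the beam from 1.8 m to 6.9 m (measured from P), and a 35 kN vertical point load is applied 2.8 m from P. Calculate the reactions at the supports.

Resultant of the distributed load: 16.27 × 5.1 = 82.977 kN at 4.35 m from P.
ΣM about P: Q_y·7.3 − (16.27·5.1)·4.35 − 35·2.8 = 0 → Q_y = 458.94995/7.3 = 62.8699 ≈ 62.87 kN.
ΣF_y = 0: P_y + 62.8699 − 16.27·5.1 − 35 = 0 → P_y = 55.11 kN.
ΣF_x = 0: no horizontal applied forces, so P_x = 0.

P_x = 0, P_y = 55.11 kN, Q_y = 62.87 kN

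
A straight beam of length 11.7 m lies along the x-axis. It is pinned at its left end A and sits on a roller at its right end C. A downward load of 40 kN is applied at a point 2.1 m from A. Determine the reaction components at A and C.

A_x = 0, A_y = 32.82 kN, C_y = 7.179 kN

Moments about A: C_y·11.7 − 40·2.1 = 0 → C_y = 84/11.7 = 7.17949 ≈ 7.179 kN.
ΣF_y = 0: A_y + 7.17949 − 40 = 0 → A_y = 32.82 kN.
ΣF_x = 0: no horizontal applied forces, so A_x = 0.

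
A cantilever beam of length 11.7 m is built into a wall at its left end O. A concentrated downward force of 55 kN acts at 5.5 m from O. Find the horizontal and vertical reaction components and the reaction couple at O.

ΣF_x = 0: O_x = 0.
ΣF_y = 0: O_y − 55 = 0 → O_y = 55.00 kN.
ΣM about O: M_O − 55·5.5 = 0 → M_O = 302.5 kN·m.

O_x = 0, O_y = 55.00 kN, M_O = 302.5 kN·m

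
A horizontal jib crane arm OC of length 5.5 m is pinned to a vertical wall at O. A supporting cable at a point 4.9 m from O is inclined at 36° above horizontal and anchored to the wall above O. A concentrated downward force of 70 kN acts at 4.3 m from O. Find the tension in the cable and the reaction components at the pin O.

ΣM about O: T·sin36°·4.9 − 70·4.3 = 0 → T = 301/(4.9·0.587785) = 104.509 ≈ 104.5 kN.
ΣF_x = 0: O_x − T·cos36° = 0 → O_x = 104.509 × 0.809017 = 84.55 kN.
ΣF_y = 0: O_y + T·sin36° − 70 = 0 → O_y = 70 − 104.509 × 0.587785 = 8.571 kN.

T = 104.5 kN, O_x = 84.55 kN, O_y = 8.571 kN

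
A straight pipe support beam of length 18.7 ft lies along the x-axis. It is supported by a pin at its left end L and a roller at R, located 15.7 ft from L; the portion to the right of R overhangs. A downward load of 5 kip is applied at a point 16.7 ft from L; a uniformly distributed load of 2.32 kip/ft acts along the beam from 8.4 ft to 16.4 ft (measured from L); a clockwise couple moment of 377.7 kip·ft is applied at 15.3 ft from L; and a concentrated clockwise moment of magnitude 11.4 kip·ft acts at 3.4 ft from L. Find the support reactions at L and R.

Resultant of the distributed load: 2.32 × 8 = 18.56 kip at 12.4 ft from L.
Moments about L: R_y·15.7 − 5·16.7 − (2.32·8)·12.4 − 377.7 − 11.4 = 0 → R_y = 702.744/15.7 = 44.7608 ≈ 44.76 kip.
ΣF_y = 0: L_y + 44.7608 − 5 − 2.32·8 = 0 → L_y = -21.20 kip.
ΣF_x = 0: no horizontal applied forces, so L_x = 0.

L_x = 0, L_y = -21.20 kip, R_y = 44.76 kip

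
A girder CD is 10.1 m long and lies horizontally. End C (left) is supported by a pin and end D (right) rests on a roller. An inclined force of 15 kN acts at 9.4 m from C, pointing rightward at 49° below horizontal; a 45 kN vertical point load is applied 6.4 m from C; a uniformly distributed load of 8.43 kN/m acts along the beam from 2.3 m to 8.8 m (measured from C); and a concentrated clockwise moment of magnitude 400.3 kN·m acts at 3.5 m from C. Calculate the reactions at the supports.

C_x = -9.841 kN, C_y = 2.321 kN, D_y = 108.8 kN

Resultant of the distributed load: 8.43 × 6.5 = 54.795 kN at 5.55 m from C.
Taking moments about C: D_y·10.1 − 15·sin49°·9.4 − 45·6.4 − (8.43·6.5)·5.55 − 400.3 = 0 → D_y = 1098.83/10.1 = 108.795 ≈ 108.8 kN.
ΣF_y = 0: C_y + 108.795 − 15·sin49° − 45 − 8.43·6.5 = 0 → C_y = 2.321 kN.
ΣF_x = 0: C_x + 15·cos49° = 0 → C_x = -9.841 kN.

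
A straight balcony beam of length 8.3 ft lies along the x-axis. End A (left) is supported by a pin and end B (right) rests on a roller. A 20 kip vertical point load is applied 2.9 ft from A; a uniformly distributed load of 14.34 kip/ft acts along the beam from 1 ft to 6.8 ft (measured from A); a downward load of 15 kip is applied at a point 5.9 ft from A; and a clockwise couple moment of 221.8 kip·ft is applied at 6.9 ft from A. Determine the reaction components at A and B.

A_x = 0, A_y = 34.72 kip, B_y = 83.45 kip

Resultant of the distributed load: 14.34 × 5.8 = 83.172 kip at 3.9 ft from A.
Moments about A: B_y·8.3 − 20·2.9 − (14.34·5.8)·3.9 − 15·5.9 − 221.8 = 0 → B_y = 692.6708/8.3 = 83.4543 ≈ 83.45 kip.
ΣF_y = 0: A_y + 83.4543 − 20 − 14.34·5.8 − 15 = 0 → A_y = 34.72 kip.
ΣF_x = 0: no horizontal applied forces, so A_x = 0.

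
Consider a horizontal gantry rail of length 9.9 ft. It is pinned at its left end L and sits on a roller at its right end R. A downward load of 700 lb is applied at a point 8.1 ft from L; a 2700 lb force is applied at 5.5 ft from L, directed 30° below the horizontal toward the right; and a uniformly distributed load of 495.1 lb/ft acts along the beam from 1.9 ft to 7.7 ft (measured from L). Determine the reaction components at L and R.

L_x = -2338 lb, L_y = 2207 lb, R_y = 2715 lb

Resultant of the distributed load: 495.1 × 5.8 = 2871.58 lb at 4.8 ft from L.
Moments about L: R_y·9.9 − 700·8.1 − 2700·sin30°·5.5 − (495.1·5.8)·4.8 = 0 → R_y = 26878.584/9.9 = 2715.01 ≈ 2715 lb.
ΣF_y = 0: L_y + 2715.01 − 700 − 2700·sin30° − 495.1·5.8 = 0 → L_y = 2207 lb.
ΣF_x = 0: L_x + 2700·cos30° = 0 → L_x = -2338 lb.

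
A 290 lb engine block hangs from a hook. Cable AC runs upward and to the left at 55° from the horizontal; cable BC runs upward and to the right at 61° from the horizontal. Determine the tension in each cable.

T_AC = 156.4 lb, T_BC = 185.1 lb

ΣF_x = 0: −T_AC·cos55° + T_BC·cos61° = 0 → T_BC = 1.1831·T_AC.
ΣF_y = 0: T_AC·sin55° + T_BC·sin61° = 290.
Substitute: T_AC·(0.819152 + 1.1831·0.87462) = 290 → T_AC = 156.426 ≈ 156.4 lb.
Then T_BC = 1.1831 × 156.426 = 185.1 lb.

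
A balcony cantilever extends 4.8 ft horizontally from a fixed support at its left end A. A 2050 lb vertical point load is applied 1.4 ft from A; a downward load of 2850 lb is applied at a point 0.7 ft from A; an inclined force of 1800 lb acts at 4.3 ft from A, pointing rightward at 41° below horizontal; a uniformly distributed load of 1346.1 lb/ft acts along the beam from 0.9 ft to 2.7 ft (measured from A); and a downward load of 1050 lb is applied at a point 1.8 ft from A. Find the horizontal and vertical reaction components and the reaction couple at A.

Resultant of the distributed load: 1346.1 × 1.8 = 2422.98 lb at 1.8 ft from A.
ΣF_x = 0: A_x + 1800·cos41° = 0 → A_x = -1358 lb.
ΣF_y = 0: A_y − 2050 − 2850 − 1800·sin41° − 1346.1·1.8 − 1050 = 0 → A_y = 9554 lb.
ΣM about A: M_A − 2050·1.4 − 2850·0.7 − 1800·sin41°·4.3 − (1346.1·1.8)·1.8 − 1050·1.8 = 0 → M_A = 16190 lb·ft.

A_x = -1358 lb, A_y = 9554 lb, M_A = 16190 lb·ft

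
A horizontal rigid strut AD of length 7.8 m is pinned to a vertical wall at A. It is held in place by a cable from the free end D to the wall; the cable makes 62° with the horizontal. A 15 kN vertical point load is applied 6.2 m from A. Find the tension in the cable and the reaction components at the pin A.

T = 13.50 kN, A_x = 6.340 kN, A_y = 3.077 kN

ΣM about A: T·sin62°·7.8 − 15·6.2 = 0 → T = 93/(7.8·0.882948) = 13.5037 ≈ 13.50 kN.
ΣF_x = 0: A_x − T·cos62° = 0 → A_x = 13.5037 × 0.469472 = 6.340 kN.
ΣF_y = 0: A_y + T·sin62° − 15 = 0 → A_y = 15 − 13.5037 × 0.882948 = 3.077 kN.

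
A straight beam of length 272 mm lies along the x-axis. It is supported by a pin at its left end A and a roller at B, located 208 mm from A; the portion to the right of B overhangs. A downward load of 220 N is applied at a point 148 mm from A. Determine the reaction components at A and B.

Taking moments about A: B_y·208 − 220·148 = 0 → B_y = 32560/208 = 156.538 ≈ 156.5 N.
ΣF_y = 0: A_y + 156.538 − 220 = 0 → A_y = 63.46 N.
ΣF_x = 0: no horizontal applied forces, so A_x = 0.

A_x = 0, A_y = 63.46 N, B_y = 156.5 N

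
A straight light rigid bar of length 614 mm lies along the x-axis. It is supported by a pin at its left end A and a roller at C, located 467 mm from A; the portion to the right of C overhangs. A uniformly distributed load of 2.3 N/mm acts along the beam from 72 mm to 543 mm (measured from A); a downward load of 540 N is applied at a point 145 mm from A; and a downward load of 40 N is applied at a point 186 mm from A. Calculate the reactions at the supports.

Resultant of the distributed load: 2.3 × 471 = 1083.3 N at 307.5 mm from A.
Taking moments about A: C_y·467 − (2.3·471)·307.5 − 540·145 − 40·186 = 0 → C_y = 418854.75/467 = 896.905 ≈ 896.9 N.
ΣF_y = 0: A_y + 896.905 − 2.3·471 − 540 − 40 = 0 → A_y = 766.4 N.
ΣF_x = 0: no horizontal applied forces, so A_x = 0.

A_x = 0, A_y = 766.4 N, C_y = 896.9 N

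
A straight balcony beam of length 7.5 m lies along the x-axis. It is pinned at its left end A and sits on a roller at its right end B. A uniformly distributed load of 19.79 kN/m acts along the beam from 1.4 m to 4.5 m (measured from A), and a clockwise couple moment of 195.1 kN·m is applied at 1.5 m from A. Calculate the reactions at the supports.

A_x = 0, A_y = 11.21 kN, B_y = 50.14 kN

Resultant of the distributed load: 19.79 × 3.1 = 61.349 kN at 2.95 m from A.
Moments about A: B_y·7.5 − (19.79·3.1)·2.95 − 195.1 = 0 → B_y = 376.07955/7.5 = 50.1439 ≈ 50.14 kN.
ΣF_y = 0: A_y + 50.1439 − 19.79·3.1 = 0 → A_y = 11.21 kN.
ΣF_x = 0: no horizontal applied forces, so A_x = 0.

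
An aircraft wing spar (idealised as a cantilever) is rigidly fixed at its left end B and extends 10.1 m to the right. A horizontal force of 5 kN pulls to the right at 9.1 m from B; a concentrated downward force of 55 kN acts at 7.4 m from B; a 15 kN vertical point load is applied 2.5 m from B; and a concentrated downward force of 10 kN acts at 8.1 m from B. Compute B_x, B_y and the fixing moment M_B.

B_x = -5.000 kN, B_y = 80.00 kN, M_B = 525.5 kN·m

ΣF_x = 0: B_x + 5 = 0 → B_x = -5.000 kN.
ΣF_y = 0: B_y − 55 − 15 − 10 = 0 → B_y = 80.00 kN.
ΣM about B: M_B − 55·7.4 − 15·2.5 − 10·8.1 = 0 → M_B = 525.5 kN·m.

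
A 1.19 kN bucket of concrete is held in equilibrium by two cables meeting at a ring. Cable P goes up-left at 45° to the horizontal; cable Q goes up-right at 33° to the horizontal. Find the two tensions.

ΣF_x = 0: −T_P·cos45° + T_Q·cos33° = 0 → T_Q = 0.843128·T_P.
ΣF_y = 0: T_P·sin45° + T_Q·sin33° = 1.19.
Substitute: T_P·(0.707107 + 0.843128·0.544639) = 1.19 → T_P = 1.02031 ≈ 1.020 kN.
Then T_Q = 0.843128 × 1.02031 = 0.8603 kN.

T_P = 1.020 kN, T_Q = 0.8603 kN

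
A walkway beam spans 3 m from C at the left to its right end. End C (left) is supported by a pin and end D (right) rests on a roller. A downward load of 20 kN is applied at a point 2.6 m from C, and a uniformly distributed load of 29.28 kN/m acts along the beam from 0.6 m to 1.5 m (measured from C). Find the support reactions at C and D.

Resultant of the distributed load: 29.28 × 0.9 = 26.352 kN at 1.05 m from C.
Moments about C: D_y·3 − 20·2.6 − (29.28·0.9)·1.05 = 0 → D_y = 79.6696/3 = 26.5565 ≈ 26.56 kN.
ΣF_y = 0: C_y + 26.5565 − 20 − 29.28·0.9 = 0 → C_y = 19.80 kN.
ΣF_x = 0: no horizontal applied forces, so C_x = 0.

C_x = 0, C_y = 19.80 kN, D_y = 26.56 kN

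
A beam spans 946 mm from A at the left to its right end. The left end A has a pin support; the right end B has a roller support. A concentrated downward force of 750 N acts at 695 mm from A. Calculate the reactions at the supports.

A_x = 0, A_y = 199.0 N, B_y = 551.0 N

Moments about A: B_y·946 − 750·695 = 0 → B_y = 521250/946 = 551.004 ≈ 551.0 N.
ΣF_y = 0: A_y + 551.004 − 750 = 0 → A_y = 199.0 N.
ΣF_x = 0: no horizontal applied forces, so A_x = 0.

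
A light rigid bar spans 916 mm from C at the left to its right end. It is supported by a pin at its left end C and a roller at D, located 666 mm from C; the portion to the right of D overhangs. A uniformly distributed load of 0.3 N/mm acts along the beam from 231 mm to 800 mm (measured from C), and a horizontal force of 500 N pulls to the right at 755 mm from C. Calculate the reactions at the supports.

C_x = -500.0 N, C_y = 38.57 N, D_y = 132.1 N

Resultant of the distributed load: 0.3 × 569 = 170.7 N at 515.5 mm from C.
Moments about C: D_y·666 − (0.3·569)·515.5 = 0 → D_y = 87995.85/666 = 132.126 ≈ 132.1 N.
ΣF_y = 0: C_y + 132.126 − 0.3·569 = 0 → C_y = 38.57 N.
ΣF_x = 0: C_x + 500 = 0 → C_x = -500.0 N.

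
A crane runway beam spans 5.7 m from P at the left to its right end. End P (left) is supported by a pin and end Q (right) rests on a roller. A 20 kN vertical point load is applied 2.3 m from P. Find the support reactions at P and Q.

P_x = 0, P_y = 11.93 kN, Q_y = 8.070 kN

Taking moments about P: Q_y·5.7 − 20·2.3 = 0 → Q_y = 46/5.7 = 8.07018 ≈ 8.070 kN.
ΣF_y = 0: P_y + 8.07018 − 20 = 0 → P_y = 11.93 kN.
ΣF_x = 0: no horizontal applied forces, so P_x = 0.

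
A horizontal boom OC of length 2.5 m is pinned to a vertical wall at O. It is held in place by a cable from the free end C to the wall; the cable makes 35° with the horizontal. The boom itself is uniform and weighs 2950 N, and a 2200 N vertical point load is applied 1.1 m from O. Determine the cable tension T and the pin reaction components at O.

T = 4259 N, O_x = 3489 N, O_y = 2707 N

ΣM about O: T·sin35°·2.5 − 2950·1.25 − 2200·1.1 = 0 → T = 6107.5/(2.5·0.573576) = 4259.24 ≈ 4259 N.
ΣF_x = 0: O_x − T·cos35° = 0 → O_x = 4259.24 × 0.819152 = 3489 N.
ΣF_y = 0: O_y + T·sin35° − 2950 − 2200 = 0 → O_y = 5150 − 4259.24 × 0.573576 = 2707 N.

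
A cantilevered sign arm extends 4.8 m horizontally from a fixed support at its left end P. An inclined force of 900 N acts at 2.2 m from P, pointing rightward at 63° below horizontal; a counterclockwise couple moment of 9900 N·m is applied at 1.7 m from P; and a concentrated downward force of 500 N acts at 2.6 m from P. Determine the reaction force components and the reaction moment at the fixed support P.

ΣF_x = 0: P_x + 900·cos63° = 0 → P_x = -408.6 N.
ΣF_y = 0: P_y − 900·sin63° − 500 = 0 → P_y = 1302 N.
ΣM about P: M_P − 900·sin63°·2.2 + 9900 − 500·2.6 = 0 → M_P = -6836 N·m.

P_x = -408.6 N, P_y = 1302 N, M_P = -6836 N·m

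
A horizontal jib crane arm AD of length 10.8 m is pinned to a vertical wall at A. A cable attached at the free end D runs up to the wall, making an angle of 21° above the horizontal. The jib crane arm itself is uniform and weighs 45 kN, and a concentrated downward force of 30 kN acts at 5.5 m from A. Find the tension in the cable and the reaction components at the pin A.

T = 105.4 kN, A_x = 98.41 kN, A_y = 37.22 kN

ΣM about A: T·sin21°·10.8 − 45·5.4 − 30·5.5 = 0 → T = 408/(10.8·0.358368) = 105.416 ≈ 105.4 kN.
ΣF_x = 0: A_x − T·cos21° = 0 → A_x = 105.416 × 0.93358 = 98.41 kN.
ΣF_y = 0: A_y + T·sin21° − 45 − 30 = 0 → A_y = 75 − 105.416 × 0.358368 = 37.22 kN.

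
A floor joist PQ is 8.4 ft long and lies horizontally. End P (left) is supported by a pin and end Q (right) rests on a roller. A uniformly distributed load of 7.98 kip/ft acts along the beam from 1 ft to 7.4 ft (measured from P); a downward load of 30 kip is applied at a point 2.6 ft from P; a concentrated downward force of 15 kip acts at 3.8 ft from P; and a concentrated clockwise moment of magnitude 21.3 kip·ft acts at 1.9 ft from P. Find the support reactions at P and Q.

P_x = 0, P_y = 51.93 kip, Q_y = 44.14 kip

Resultant of the distributed load: 7.98 × 6.4 = 51.072 kip at 4.2 ft from P.
ΣM about P: Q_y·8.4 − (7.98·6.4)·4.2 − 30·2.6 − 15·3.8 − 21.3 = 0 → Q_y = 370.8024/8.4 = 44.1431 ≈ 44.14 kip.
ΣF_y = 0: P_y + 44.1431 − 7.98·6.4 − 30 − 15 = 0 → P_y = 51.93 kip.
ΣF_x = 0: no horizontal applied forces, so P_x = 0.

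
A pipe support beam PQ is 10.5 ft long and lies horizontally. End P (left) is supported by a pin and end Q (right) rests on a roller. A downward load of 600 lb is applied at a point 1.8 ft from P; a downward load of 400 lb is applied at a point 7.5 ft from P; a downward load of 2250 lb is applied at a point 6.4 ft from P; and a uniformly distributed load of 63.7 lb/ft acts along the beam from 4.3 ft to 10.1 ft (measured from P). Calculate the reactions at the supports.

P_x = 0, P_y = 1606 lb, Q_y = 2013 lb

Resultant of the distributed load: 63.7 × 5.8 = 369.46 lb at 7.2 ft from P.
Taking moments about P: Q_y·10.5 − 600·1.8 − 400·7.5 − 2250·6.4 − (63.7·5.8)·7.2 = 0 → Q_y = 21140.112/10.5 = 2013.34 ≈ 2013 lb.
ΣF_y = 0: P_y + 2013.34 − 600 − 400 − 2250 − 63.7·5.8 = 0 → P_y = 1606 lb.
ΣF_x = 0: no horizontal applied forces, so P_x = 0.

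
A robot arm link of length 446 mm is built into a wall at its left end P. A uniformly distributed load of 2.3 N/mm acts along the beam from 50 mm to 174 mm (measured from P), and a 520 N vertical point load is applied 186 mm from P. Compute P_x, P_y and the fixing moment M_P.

Resultant of the distributed load: 2.3 × 124 = 285.2 N at 112 mm from P.
ΣF_x = 0: P_x = 0.
ΣF_y = 0: P_y − 2.3·124 − 520 = 0 → P_y = 805.2 N.
ΣM about P: M_P − (2.3·124)·112 − 520·186 = 0 → M_P = 128700 N·mm.

P_x = 0, P_y = 805.2 N, M_P = 128700 N·mm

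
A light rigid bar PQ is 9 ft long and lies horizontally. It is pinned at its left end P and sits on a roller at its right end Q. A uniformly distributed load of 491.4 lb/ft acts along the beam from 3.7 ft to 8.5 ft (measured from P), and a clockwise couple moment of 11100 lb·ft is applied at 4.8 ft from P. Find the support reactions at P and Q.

Resultant of the distributed load: 491.4 × 4.8 = 2358.72 lb at 6.1 ft from P.
ΣM about P: Q_y·9 − (491.4·4.8)·6.1 − 11100 = 0 → Q_y = 25488.192/9 = 2832.02 ≈ 2832 lb.
ΣF_y = 0: P_y + 2832.02 − 491.4·4.8 = 0 → P_y = -473.3 lb.
ΣF_x = 0: no horizontal applied forces, so P_x = 0.

P_x = 0, P_y = -473.3 lb, Q_y = 2832 lb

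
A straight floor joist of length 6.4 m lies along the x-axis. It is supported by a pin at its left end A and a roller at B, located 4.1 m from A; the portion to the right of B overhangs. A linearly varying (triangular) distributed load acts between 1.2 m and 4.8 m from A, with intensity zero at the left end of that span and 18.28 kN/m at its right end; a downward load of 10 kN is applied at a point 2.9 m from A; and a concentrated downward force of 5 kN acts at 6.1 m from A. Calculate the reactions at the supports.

A_x = 0, A_y = 4.500 kN, B_y = 43.40 kN

Resultant of the triangular load: ½ × 18.28 × 3.6 = 32.904 kN, acting at 3.6 m from A (one-third of the span from the peak).
ΣM about A: B_y·4.1 − (½·18.28·3.6)·3.6 − 10·2.9 − 5·6.1 = 0 → B_y = 177.9544/4.1 = 43.4035 ≈ 43.40 kN.
ΣF_y = 0: A_y + 43.4035 − ½·18.28·3.6 − 10 − 5 = 0 → A_y = 4.500 kN.
ΣF_x = 0: no horizontal applied forces, so A_x = 0.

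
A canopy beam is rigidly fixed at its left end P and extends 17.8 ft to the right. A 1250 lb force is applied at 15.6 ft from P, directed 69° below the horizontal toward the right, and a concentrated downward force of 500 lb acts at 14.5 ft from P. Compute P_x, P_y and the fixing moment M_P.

ΣF_x = 0: P_x + 1250·cos69° = 0 → P_x = -448.0 lb.
ΣF_y = 0: P_y − 1250·sin69° − 500 = 0 → P_y = 1667 lb.
ΣM about P: M_P − 1250·sin69°·15.6 − 500·14.5 = 0 → M_P = 25450 lb·ft.

P_x = -448.0 lb, P_y = 1667 lb, M_P = 25450 lb·ft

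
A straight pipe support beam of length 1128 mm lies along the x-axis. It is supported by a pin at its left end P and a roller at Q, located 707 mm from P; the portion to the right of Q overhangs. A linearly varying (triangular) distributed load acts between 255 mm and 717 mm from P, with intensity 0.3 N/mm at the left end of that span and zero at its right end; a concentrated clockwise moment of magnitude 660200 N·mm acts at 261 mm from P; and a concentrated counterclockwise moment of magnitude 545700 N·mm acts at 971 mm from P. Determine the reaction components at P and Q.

P_x = 0, P_y = -132.7 N, Q_y = 202.0 N

Resultant of the triangular load: ½ × 0.3 × 462 = 69.3 N, acting at 409 mm from P (one-third of the span from the peak).
ΣM about P: Q_y·707 − (½·0.3·462)·409 − 660200 + 545700 = 0 → Q_y = 142843.7/707 = 202.042 ≈ 202.0 N.
ΣF_y = 0: P_y + 202.042 − ½·0.3·462 = 0 → P_y = -132.7 N.
ΣF_x = 0: no horizontal applied forces, so P_x = 0.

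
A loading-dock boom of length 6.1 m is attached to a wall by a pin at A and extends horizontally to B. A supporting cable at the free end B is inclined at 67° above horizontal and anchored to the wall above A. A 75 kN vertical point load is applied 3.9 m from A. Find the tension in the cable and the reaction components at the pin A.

ΣM about A: T·sin67°·6.1 − 75·3.9 = 0 → T = 292.5/(6.1·0.920505) = 52.0919 ≈ 52.09 kN.
ΣF_x = 0: A_x − T·cos67° = 0 → A_x = 52.0919 × 0.390731 = 20.35 kN.
ΣF_y = 0: A_y + T·sin67° − 75 = 0 → A_y = 75 − 52.0919 × 0.920505 = 27.05 kN.

T = 52.09 kN, A_x = 20.35 kN, A_y = 27.05 kN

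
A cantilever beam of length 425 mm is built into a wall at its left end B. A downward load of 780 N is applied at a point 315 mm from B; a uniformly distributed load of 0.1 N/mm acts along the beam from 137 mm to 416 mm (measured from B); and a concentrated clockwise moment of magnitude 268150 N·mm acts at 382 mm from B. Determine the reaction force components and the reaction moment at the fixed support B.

B_x = 0, B_y = 807.9 N, M_B = 521600 N·mm

Resultant of the distributed load: 0.1 × 279 = 27.9 N at 276.5 mm from B.
ΣF_x = 0: B_x = 0.
ΣF_y = 0: B_y − 780 − 0.1·279 = 0 → B_y = 807.9 N.
ΣM about B: M_B − 780·315 − (0.1·279)·276.5 − 268150 = 0 → M_B = 521600 N·mm.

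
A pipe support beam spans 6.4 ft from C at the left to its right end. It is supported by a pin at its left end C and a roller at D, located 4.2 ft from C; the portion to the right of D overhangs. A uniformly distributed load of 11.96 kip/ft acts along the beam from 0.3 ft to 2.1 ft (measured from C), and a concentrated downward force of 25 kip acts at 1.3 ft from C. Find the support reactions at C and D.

Resultant of the distributed load: 11.96 × 1.8 = 21.528 kip at 1.2 ft from C.
Taking moments about C: D_y·4.2 − (11.96·1.8)·1.2 − 25·1.3 = 0 → D_y = 58.3336/4.2 = 13.889 ≈ 13.89 kip.
ΣF_y = 0: C_y + 13.889 − 11.96·1.8 − 25 = 0 → C_y = 32.64 kip.
ΣF_x = 0: no horizontal applied forces, so C_x = 0.

C_x = 0, C_y = 32.64 kip, D_y = 13.89 kip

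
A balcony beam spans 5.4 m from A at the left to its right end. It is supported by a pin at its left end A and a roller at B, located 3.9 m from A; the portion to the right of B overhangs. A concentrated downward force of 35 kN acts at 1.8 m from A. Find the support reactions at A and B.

A_x = 0, A_y = 18.85 kN, B_y = 16.15 kN

Moments about A: B_y·3.9 − 35·1.8 = 0 → B_y = 63/3.9 = 16.1538 ≈ 16.15 kN.
ΣF_y = 0: A_y + 16.1538 − 35 = 0 → A_y = 18.85 kN.
ΣF_x = 0: no horizontal applied forces, so A_x = 0.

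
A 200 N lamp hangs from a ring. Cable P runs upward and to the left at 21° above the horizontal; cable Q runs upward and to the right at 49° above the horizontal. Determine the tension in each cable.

T_P = 139.6 N, T_Q = 198.7 N

ΣF_x = 0: −T_P·cos21° + T_Q·cos49° = 0 → T_Q = 1.42301·T_P.
ΣF_y = 0: T_P·sin21° + T_Q·sin49° = 200.
Substitute: T_P·(0.358368 + 1.42301·0.75471) = 200 → T_P = 139.633 ≈ 139.6 N.
Then T_Q = 1.42301 × 139.633 = 198.7 N.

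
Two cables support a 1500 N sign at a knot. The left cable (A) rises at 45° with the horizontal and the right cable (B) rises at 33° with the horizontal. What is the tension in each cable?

T_A = 1286 N, T_B = 1084 N

ΣF_x = 0: −T_A·cos45° + T_B·cos33° = 0 → T_B = 0.843128·T_A.
ΣF_y = 0: T_A·sin45° + T_B·sin33° = 1500.
Substitute: T_A·(0.707107 + 0.843128·0.544639) = 1500 → T_A = 1286.11 ≈ 1286 N.
Then T_B = 0.843128 × 1286.11 = 1084 N.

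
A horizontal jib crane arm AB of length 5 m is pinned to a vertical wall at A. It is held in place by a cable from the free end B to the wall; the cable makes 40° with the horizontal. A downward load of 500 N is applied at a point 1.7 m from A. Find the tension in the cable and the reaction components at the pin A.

T = 264.5 N, A_x = 202.6 N, A_y = 330.0 N

ΣM about A: T·sin40°·5 − 500·1.7 = 0 → T = 850/(5·0.642788) = 264.473 ≈ 264.5 N.
ΣF_x = 0: A_x − T·cos40° = 0 → A_x = 264.473 × 0.766044 = 202.6 N.
ΣF_y = 0: A_y + T·sin40° − 500 = 0 → A_y = 500 − 264.473 × 0.642788 = 330.0 N.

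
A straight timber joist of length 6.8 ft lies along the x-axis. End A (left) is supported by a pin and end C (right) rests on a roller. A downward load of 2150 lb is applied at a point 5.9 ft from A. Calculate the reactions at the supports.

ΣM about A: C_y·6.8 − 2150·5.9 = 0 → C_y = 12685/6.8 = 1865.44 ≈ 1865 lb.
ΣF_y = 0: A_y + 1865.44 − 2150 = 0 → A_y = 284.6 lb.
ΣF_x = 0: no horizontal applied forces, so A_x = 0.

A_x = 0, A_y = 284.6 lb, C_y = 1865 lb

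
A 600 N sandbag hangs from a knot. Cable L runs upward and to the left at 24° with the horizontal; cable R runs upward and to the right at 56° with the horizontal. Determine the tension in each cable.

T_L = 340.7 N, T_R = 556.6 N

ΣF_x = 0: −T_L·cos24° + T_R·cos56° = 0 → T_R = 1.63369·T_L.
ΣF_y = 0: T_L·sin24° + T_R·sin56° = 600.
Substitute: T_L·(0.406737 + 1.63369·0.829038) = 600 → T_L = 340.691 ≈ 340.7 N.
Then T_R = 1.63369 × 340.691 = 556.6 N.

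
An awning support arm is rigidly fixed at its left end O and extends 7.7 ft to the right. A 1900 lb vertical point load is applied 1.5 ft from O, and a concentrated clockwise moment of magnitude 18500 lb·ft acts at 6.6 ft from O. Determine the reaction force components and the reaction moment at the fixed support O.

ΣF_x = 0: O_x = 0.
ΣF_y = 0: O_y − 1900 = 0 → O_y = 1900 lb.
ΣM about O: M_O − 1900·1.5 − 18500 = 0 → M_O = 21350 lb·ft.

O_x = 0, O_y = 1900 lb, M_O = 21350 lb·ft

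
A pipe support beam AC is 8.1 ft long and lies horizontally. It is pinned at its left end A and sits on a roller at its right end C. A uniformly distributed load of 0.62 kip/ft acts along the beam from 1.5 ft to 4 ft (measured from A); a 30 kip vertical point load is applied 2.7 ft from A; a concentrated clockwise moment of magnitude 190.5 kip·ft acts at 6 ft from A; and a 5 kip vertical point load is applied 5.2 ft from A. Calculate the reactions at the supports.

A_x = 0, A_y = -0.7046 kip, C_y = 37.25 kip

Resultant of the distributed load: 0.62 × 2.5 = 1.55 kip at 2.75 ft from A.
Moments about A: C_y·8.1 − (0.62·2.5)·2.75 − 30·2.7 − 190.5 − 5·5.2 = 0 → C_y = 301.7625/8.1 = 37.2546 ≈ 37.25 kip.
ΣF_y = 0: A_y + 37.2546 − 0.62·2.5 − 30 − 5 = 0 → A_y = -0.7046 kip.
ΣF_x = 0: no horizontal applied forces, so A_x = 0.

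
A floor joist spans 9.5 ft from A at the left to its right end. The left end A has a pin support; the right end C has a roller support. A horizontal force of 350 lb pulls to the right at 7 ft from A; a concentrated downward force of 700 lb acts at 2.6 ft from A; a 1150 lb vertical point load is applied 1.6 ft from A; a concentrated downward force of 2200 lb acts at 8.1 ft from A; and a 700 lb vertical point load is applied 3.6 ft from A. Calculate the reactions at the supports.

Moments about A: C_y·9.5 − 700·2.6 − 1150·1.6 − 2200·8.1 − 700·3.6 = 0 → C_y = 24000/9.5 = 2526.32 ≈ 2526 lb.
ΣF_y = 0: A_y + 2526.32 − 700 − 1150 − 2200 − 700 = 0 → A_y = 2224 lb.
ΣF_x = 0: A_x + 350 = 0 → A_x = -350.0 lb.

A_x = -350.0 lb, A_y = 2224 lb, C_y = 2526 lb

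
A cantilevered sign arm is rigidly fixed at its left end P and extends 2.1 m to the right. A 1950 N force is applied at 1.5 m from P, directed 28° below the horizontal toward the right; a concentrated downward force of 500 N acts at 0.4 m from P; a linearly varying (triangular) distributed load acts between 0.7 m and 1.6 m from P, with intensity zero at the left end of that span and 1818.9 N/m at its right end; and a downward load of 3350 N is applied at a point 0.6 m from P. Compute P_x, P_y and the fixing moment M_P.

Resultant of the triangular load: ½ × 1818.9 × 0.9 = 818.505 N, acting at 1.3 m from P (one-third of the span from the peak).
ΣF_x = 0: P_x + 1950·cos28° = 0 → P_x = -1722 N.
ΣF_y = 0: P_y − 1950·sin28° − 500 − ½·1818.9·0.9 − 3350 = 0 → P_y = 5584 N.
ΣM about P: M_P − 1950·sin28°·1.5 − 500·0.4 − (½·1818.9·0.9)·1.3 − 3350·0.6 = 0 → M_P = 4647 N·m.

P_x = -1722 N, P_y = 5584 N, M_P = 4647 N·m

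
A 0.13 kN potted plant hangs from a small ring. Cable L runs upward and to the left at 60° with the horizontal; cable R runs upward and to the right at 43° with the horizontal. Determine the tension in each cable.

ΣF_x = 0: −T_L·cos60° + T_R·cos43° = 0 → T_R = 0.683664·T_L.
ΣF_y = 0: T_L·sin60° + T_R·sin43° = 0.13.
Substitute: T_L·(0.866025 + 0.683664·0.681998) = 0.13 → T_L = 0.0975769 ≈ 0.09758 kN.
Then T_R = 0.683664 × 0.0975769 = 0.06671 kN.

T_L = 0.09758 kN, T_R = 0.06671 kN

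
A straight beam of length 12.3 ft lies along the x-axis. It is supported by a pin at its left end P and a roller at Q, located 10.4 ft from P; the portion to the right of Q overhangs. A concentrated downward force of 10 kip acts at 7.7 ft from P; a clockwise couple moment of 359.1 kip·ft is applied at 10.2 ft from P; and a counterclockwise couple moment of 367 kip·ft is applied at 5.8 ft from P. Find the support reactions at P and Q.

Moments about P: Q_y·10.4 − 10·7.7 − 359.1 + 367 = 0 → Q_y = 69.1/10.4 = 6.64423 ≈ 6.644 kip.
ΣF_y = 0: P_y + 6.64423 − 10 = 0 → P_y = 3.356 kip.
ΣF_x = 0: no horizontal applied forces, so P_x = 0.

P_x = 0, P_y = 3.356 kip, Q_y = 6.644 kip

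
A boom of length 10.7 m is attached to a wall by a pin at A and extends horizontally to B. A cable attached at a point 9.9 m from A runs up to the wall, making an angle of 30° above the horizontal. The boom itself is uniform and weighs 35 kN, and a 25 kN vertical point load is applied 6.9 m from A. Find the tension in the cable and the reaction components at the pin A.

ΣM about A: T·sin30°·9.9 − 35·5.35 − 25·6.9 = 0 → T = 359.75/(9.9·0.5) = 72.6768 ≈ 72.68 kN.
ΣF_x = 0: A_x − T·cos30° = 0 → A_x = 72.6768 × 0.866025 = 62.94 kN.
ΣF_y = 0: A_y + T·sin30° − 35 − 25 = 0 → A_y = 60 − 72.6768 × 0.5 = 23.66 kN.

T = 72.68 kN, A_x = 62.94 kN, A_y = 23.66 kN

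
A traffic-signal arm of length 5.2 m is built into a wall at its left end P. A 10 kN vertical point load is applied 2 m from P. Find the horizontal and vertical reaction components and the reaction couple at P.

ΣF_x = 0: P_x = 0.
ΣF_y = 0: P_y − 10 = 0 → P_y = 10.00 kN.
ΣM about P: M_P − 10·2 = 0 → M_P = 20.00 kN·m.

P_x = 0, P_y = 10.00 kN, M_P = 20.00 kN·m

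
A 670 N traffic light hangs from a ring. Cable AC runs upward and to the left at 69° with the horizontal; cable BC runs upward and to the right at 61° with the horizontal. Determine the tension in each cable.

T_AC = 424.0 N, T_BC = 313.4 N

ΣF_x = 0: −T_AC·cos69° + T_BC·cos61° = 0 → T_BC = 0.739193·T_AC.
ΣF_y = 0: T_AC·sin69° + T_BC·sin61° = 670.
Substitute: T_AC·(0.93358 + 0.739193·0.87462) = 670 → T_AC = 424.026 ≈ 424.0 N.
Then T_BC = 0.739193 × 424.026 = 313.4 N.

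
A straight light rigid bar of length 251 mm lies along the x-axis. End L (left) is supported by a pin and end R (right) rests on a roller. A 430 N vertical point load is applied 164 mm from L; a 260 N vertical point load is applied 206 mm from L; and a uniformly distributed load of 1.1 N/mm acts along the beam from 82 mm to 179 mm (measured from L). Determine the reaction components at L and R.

Resultant of the distributed load: 1.1 × 97 = 106.7 N at 130.5 mm from L.
ΣM about L: R_y·251 − 430·164 − 260·206 − (1.1·97)·130.5 = 0 → R_y = 138004.35/251 = 549.818 ≈ 549.8 N.
ΣF_y = 0: L_y + 549.818 − 430 − 260 − 1.1·97 = 0 → L_y = 246.9 N.
ΣF_x = 0: no horizontal applied forces, so L_x = 0.

L_x = 0, L_y = 246.9 N, R_y = 549.8 N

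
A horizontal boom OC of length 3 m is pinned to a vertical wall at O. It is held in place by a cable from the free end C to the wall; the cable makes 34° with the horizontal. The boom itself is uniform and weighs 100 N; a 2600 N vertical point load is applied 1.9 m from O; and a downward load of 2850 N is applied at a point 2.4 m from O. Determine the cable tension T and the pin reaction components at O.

ΣM about O: T·sin34°·3 − 100·1.5 − 2600·1.9 − 2850·2.4 = 0 → T = 11930/(3·0.559193) = 7111.44 ≈ 7111 N.
ΣF_x = 0: O_x − T·cos34° = 0 → O_x = 7111.44 × 0.829038 = 5896 N.
ΣF_y = 0: O_y + T·sin34° − 100 − 2600 − 2850 = 0 → O_y = 5550 − 7111.44 × 0.559193 = 1573 N.

T = 7111 N, O_x = 5896 N, O_y = 1573 N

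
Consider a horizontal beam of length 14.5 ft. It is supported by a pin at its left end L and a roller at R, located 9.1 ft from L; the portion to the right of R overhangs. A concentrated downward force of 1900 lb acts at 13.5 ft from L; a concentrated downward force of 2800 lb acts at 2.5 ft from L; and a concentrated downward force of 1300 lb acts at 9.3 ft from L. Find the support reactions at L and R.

L_x = 0, L_y = 1084 lb, R_y = 4916 lb

Moments about L: R_y·9.1 − 1900·13.5 − 2800·2.5 − 1300·9.3 = 0 → R_y = 44740/9.1 = 4916.48 ≈ 4916 lb.
ΣF_y = 0: L_y + 4916.48 − 1900 − 2800 − 1300 = 0 → L_y = 1084 lb.
ΣF_x = 0: no horizontal applied forces, so L_x = 0.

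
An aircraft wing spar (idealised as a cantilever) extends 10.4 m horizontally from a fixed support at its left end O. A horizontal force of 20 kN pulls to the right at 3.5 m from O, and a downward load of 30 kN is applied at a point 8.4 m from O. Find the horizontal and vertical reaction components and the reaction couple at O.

O_x = -20.00 kN, O_y = 30.00 kN, M_O = 252.0 kN·m

ΣF_x = 0: O_x + 20 = 0 → O_x = -20.00 kN.
ΣF_y = 0: O_y − 30 = 0 → O_y = 30.00 kN.
ΣM about O: M_O − 30·8.4 = 0 → M_O = 252.0 kN·m.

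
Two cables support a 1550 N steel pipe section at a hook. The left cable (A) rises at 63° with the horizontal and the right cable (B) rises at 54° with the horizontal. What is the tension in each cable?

T_A = 1023 N, T_B = 789.8 N

ΣF_x = 0: −T_A·cos63° + T_B·cos54° = 0 → T_B = 0.772375·T_A.
ΣF_y = 0: T_A·sin63° + T_B·sin54° = 1550.
Substitute: T_A·(0.891007 + 0.772375·0.809017) = 1550 → T_A = 1022.51 ≈ 1023 N.
Then T_B = 0.772375 × 1022.51 = 789.8 N.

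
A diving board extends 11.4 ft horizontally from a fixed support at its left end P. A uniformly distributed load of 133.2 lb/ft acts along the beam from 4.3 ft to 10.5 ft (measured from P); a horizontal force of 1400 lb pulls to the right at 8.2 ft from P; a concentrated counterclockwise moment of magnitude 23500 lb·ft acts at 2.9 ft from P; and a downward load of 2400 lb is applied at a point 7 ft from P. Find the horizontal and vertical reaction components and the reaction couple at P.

Resultant of the distributed load: 133.2 × 6.2 = 825.84 lb at 7.4 ft from P.
ΣF_x = 0: P_x + 1400 = 0 → P_x = -1400 lb.
ΣF_y = 0: P_y − 133.2·6.2 − 2400 = 0 → P_y = 3226 lb.
ΣM about P: M_P − (133.2·6.2)·7.4 + 23500 − 2400·7 = 0 → M_P = -588.8 lb·ft.

P_x = -1400 lb, P_y = 3226 lb, M_P = -588.8 lb·ft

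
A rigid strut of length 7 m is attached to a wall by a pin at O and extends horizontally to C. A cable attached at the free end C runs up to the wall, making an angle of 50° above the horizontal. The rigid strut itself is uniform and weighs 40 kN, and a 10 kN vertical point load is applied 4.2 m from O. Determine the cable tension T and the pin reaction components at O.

T = 33.94 kN, O_x = 21.82 kN, O_y = 24.00 kN

ΣM about O: T·sin50°·7 − 40·3.5 − 10·4.2 = 0 → T = 182/(7·0.766044) = 33.9406 ≈ 33.94 kN.
ΣF_x = 0: O_x − T·cos50° = 0 → O_x = 33.9406 × 0.642788 = 21.82 kN.
ΣF_y = 0: O_y + T·sin50° − 40 − 10 = 0 → O_y = 50 − 33.9406 × 0.766044 = 24.00 kN.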